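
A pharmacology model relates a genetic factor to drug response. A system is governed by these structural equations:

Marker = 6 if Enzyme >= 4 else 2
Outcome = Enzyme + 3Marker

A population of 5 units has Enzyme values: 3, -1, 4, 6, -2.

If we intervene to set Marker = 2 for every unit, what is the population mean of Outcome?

Every unit gets Marker=2 under the intervention. Outcome values become 9, 5, 10, 12, 4; E[Outcome|do(Marker=2)] = 8.

8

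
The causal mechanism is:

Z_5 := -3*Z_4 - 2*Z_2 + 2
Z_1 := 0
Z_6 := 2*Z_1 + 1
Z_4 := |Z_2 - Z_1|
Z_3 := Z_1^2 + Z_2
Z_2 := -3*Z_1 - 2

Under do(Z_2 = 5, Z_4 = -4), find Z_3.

The joint intervention fixes Z_2 = 5, Z_4 = -4, removing each variable's own equation.
Z_3 = Z_1^2 + Z_2  [with Z_1=0, Z_2=5]  = 5

5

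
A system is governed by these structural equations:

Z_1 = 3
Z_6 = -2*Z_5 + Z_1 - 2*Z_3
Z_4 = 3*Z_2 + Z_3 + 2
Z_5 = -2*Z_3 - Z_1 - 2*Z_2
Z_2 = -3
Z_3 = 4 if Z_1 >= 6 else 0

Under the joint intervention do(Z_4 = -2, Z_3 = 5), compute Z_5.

The joint intervention fixes Z_4 = -2, Z_3 = 5, removing each variable's own equation.
Z_5 = -2*Z_3 - Z_1 - 2*Z_2  [with Z_3=5, Z_1=3, Z_2=-3]  = -7

-7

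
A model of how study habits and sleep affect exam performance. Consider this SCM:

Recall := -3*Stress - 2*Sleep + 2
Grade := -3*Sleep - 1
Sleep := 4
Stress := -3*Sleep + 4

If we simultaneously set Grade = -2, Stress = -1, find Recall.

Setting Grade = -2, Stress = -1 by intervention discards those variables' equations.
Recall = -3*Stress - 2*Sleep + 2  [with Stress=-1, Sleep=4]  = -3

-3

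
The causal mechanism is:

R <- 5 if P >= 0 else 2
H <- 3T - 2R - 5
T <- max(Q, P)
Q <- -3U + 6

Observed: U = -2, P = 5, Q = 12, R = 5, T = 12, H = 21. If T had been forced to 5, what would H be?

0

The intervention breaks the incoming arrows to T: T <- max(Q, P) no longer applies, and T = 5.
R = 5 if P >= 0 else 2  [with P=5]  = 5
H = 3T - 2R - 5  [with T=5, R=5]  = 0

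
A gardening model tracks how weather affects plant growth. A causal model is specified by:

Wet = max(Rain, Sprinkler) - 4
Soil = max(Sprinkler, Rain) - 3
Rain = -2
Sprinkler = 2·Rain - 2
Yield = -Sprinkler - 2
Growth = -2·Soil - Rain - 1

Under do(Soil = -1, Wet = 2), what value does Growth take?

Setting Soil = -1, Wet = 2 by intervention discards those variables' equations.
Growth = -2·Soil - Rain - 1  [with Soil=-1, Rain=-2]  = 3

3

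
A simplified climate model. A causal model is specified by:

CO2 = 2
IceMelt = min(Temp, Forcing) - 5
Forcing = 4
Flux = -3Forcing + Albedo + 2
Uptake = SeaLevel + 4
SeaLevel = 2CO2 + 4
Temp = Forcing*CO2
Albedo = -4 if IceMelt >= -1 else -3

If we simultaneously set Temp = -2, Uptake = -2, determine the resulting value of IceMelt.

-7

The joint intervention fixes Temp = -2, Uptake = -2, removing each variable's own equation.
IceMelt = min(Temp, Forcing) - 5  [with Temp=-2, Forcing=4]  = -7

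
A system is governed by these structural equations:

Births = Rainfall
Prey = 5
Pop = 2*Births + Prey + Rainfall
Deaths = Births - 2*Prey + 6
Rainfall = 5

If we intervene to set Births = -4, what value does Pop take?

do(Births=-4) replaces the equation Births = Rainfall with the constant Births = -4.
Pop = 2*Births + Prey + Rainfall  [with Births=-4, Prey=5, Rainfall=5]  = 2

2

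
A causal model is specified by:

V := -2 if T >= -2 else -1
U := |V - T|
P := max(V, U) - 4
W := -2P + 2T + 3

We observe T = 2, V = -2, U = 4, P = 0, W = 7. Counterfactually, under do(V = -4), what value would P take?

Under do(V=-4), the mechanism V := -2 if T >= -2 else -1 is discarded; V is fixed at -4.
U = |V - T|  [with V=-4, T=2]  = 6
P = max(V, U) - 4  [with V=-4, U=6]  = 2

2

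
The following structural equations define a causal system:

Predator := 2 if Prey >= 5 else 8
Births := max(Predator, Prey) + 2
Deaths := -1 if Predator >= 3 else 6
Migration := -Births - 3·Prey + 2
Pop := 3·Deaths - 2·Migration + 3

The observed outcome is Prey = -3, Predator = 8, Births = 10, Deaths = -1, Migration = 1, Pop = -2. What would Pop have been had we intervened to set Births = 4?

The intervention breaks the incoming arrows to Births: Births := max(Predator, Prey) + 2 no longer applies, and Births = 4.
Predator = 2 if Prey >= 5 else 8  [with Prey=-3]  = 8
Deaths = -1 if Predator >= 3 else 6  [with Predator=8]  = -1
Migration = -Births - 3·Prey + 2  [with Births=4, Prey=-3]  = 7
Pop = 3·Deaths - 2·Migration + 3  [with Deaths=-1, Migration=7]  = -14

-14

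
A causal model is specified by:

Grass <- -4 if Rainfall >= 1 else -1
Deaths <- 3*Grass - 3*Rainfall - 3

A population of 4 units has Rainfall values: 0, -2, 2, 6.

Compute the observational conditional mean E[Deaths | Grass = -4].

-27

Conditioning on Grass=-4 selects the 2 unit(s) with Rainfall ∈ {2, 6}. Their Deaths values: -21, -33. Mean = -27.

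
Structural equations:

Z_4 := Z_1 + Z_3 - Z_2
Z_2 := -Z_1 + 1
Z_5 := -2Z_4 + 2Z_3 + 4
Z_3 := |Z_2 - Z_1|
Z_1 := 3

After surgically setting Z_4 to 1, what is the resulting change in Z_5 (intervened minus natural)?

Intervening sets Z_4 = 1 and removes its equation (Z_4 := Z_1 + Z_3 - Z_2).
Z_2 = -Z_1 + 1  [with Z_1=3]  = -2
Z_3 = |Z_2 - Z_1|  [with Z_2=-2, Z_1=3]  = 5
Z_5 = -2Z_4 + 2Z_3 + 4  [with Z_4=1, Z_3=5]  = 12
Without intervention: Z_2 = -Z_1 + 1  [with Z_1=3]  = -2; Z_3 = |Z_2 - Z_1|  [with Z_2=-2, Z_1=3]  = 5; Z_4 = Z_1 + Z_3 - Z_2  [with Z_1=3, Z_3=5, Z_2=-2]  = 10; Z_5 = -2Z_4 + 2Z_3 + 4  [with Z_4=10, Z_3=5]  = -6.
Change = 12 − (-6) = 18.

18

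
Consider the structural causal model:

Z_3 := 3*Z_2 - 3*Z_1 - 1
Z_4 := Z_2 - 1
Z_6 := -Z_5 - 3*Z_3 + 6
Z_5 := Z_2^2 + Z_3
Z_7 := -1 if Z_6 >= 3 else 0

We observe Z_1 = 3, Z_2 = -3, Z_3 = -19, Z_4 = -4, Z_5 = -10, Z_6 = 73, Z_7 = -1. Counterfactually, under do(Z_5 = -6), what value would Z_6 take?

The intervention breaks the incoming arrows to Z_5: Z_5 := Z_2^2 + Z_3 no longer applies, and Z_5 = -6.
Z_3 = 3*Z_2 - 3*Z_1 - 1  [with Z_2=-3, Z_1=3]  = -19
Z_6 = -Z_5 - 3*Z_3 + 6  [with Z_5=-6, Z_3=-19]  = 69

69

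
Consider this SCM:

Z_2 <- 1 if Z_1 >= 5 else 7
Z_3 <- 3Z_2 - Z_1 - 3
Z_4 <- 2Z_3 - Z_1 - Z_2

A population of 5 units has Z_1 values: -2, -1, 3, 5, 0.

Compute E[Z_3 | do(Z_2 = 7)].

17

Under do(Z_2=7), Z_2's equation is replaced by Z_2=7 for every unit. Per-unit Z_3: 20, 19, 15, 13, 18. Mean = 17.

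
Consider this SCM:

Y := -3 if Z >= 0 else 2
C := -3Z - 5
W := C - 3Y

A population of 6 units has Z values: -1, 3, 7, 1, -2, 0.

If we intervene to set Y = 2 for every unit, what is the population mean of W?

-15

do(Y=2) breaks Y's dependence on Z. With Y=2 fixed, W across the units is -8, -20, -32, -14, -5, -11, mean -15.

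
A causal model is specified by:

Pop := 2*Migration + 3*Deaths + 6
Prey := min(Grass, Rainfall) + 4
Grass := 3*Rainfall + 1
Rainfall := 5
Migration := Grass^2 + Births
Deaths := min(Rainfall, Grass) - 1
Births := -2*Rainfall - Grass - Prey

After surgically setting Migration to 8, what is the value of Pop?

34

Intervening sets Migration = 8 and removes its equation (Migration := Grass^2 + Births).
Grass = 3*Rainfall + 1  [with Rainfall=5]  = 16
Deaths = min(Rainfall, Grass) - 1  [with Rainfall=5, Grass=16]  = 4
Pop = 2*Migration + 3*Deaths + 6  [with Migration=8, Deaths=4]  = 34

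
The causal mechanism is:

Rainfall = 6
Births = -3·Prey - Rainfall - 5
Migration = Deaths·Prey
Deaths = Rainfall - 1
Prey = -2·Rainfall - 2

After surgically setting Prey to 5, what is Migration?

do(Prey=5) replaces the equation Prey = -2·Rainfall - 2 with the constant Prey = 5.
Deaths = Rainfall - 1  [with Rainfall=6]  = 5
Migration = Deaths·Prey  [with Deaths=5, Prey=5]  = 25

25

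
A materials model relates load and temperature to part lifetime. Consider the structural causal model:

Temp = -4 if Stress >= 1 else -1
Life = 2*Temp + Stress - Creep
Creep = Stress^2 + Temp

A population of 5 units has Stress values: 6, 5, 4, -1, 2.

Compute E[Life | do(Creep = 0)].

Every unit gets Creep=0 under the intervention. Life values become -2, -3, -4, -3, -6; E[Life|do(Creep=0)] = -3.6.

-3.6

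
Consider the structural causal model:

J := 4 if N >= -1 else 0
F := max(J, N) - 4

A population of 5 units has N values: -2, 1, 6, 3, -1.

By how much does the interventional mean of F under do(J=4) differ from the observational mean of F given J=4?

-0.1

Every unit gets J=4 under the intervention. F values become 0, 0, 2, 0, 0; E[F|do(J=4)] = 0.4.
E[F|J=4] averages over only the 4 units with J=4 (N = 1, 6, 3, -1): F = 0, 2, 0, 0, mean 0.5.
Difference = 0.4 − 0.5 = -0.1.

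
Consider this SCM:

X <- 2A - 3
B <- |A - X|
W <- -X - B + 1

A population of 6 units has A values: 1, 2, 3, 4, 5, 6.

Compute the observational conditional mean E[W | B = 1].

Conditioning on B=1 selects the 2 unit(s) with A ∈ {2, 4}. Their W values: -1, -5. Mean = -3.

-3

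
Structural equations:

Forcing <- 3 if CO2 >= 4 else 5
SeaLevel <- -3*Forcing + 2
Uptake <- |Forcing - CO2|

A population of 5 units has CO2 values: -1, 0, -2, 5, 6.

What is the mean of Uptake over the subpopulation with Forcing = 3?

Observing Forcing=3 restricts to units where Forcing's equation naturally yields 3: CO2 ∈ {5, 6}. In that subpopulation Uptake = 2, 3, mean 2.5.

2.5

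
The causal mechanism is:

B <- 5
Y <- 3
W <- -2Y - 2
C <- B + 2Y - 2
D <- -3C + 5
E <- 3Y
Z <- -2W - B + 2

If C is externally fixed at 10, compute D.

Intervening sets C = 10 and removes its equation (C <- B + 2Y - 2).
D = -3C + 5  [with C=10]  = -25

-25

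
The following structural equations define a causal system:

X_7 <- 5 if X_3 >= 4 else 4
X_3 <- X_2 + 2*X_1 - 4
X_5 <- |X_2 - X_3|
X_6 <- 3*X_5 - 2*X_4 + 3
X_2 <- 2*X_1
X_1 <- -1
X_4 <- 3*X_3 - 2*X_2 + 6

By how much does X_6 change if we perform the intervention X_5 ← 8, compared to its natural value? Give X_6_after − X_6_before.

6

The intervention breaks the incoming arrows to X_5: X_5 <- |X_2 - X_3| no longer applies, and X_5 = 8.
X_2 = 2*X_1  [with X_1=-1]  = -2
X_3 = X_2 + 2*X_1 - 4  [with X_2=-2, X_1=-1]  = -8
X_4 = 3*X_3 - 2*X_2 + 6  [with X_3=-8, X_2=-2]  = -14
X_6 = 3*X_5 - 2*X_4 + 3  [with X_5=8, X_4=-14]  = 55
Without intervention: X_2 = 2*X_1  [with X_1=-1]  = -2; X_3 = X_2 + 2*X_1 - 4  [with X_2=-2, X_1=-1]  = -8; X_4 = 3*X_3 - 2*X_2 + 6  [with X_3=-8, X_2=-2]  = -14; X_5 = |X_2 - X_3|  [with X_2=-2, X_3=-8]  = 6; X_6 = 3*X_5 - 2*X_4 + 3  [with X_5=6, X_4=-14]  = 49.
Change = 55 − 49 = 6.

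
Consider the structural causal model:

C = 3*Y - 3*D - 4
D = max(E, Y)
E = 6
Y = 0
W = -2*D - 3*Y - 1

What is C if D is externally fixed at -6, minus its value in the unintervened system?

do(D=-6) replaces the equation D = max(E, Y) with the constant D = -6.
C = 3*Y - 3*D - 4  [with Y=0, D=-6]  = 14
Without intervention: D = max(E, Y)  [with E=6, Y=0]  = 6; C = 3*Y - 3*D - 4  [with Y=0, D=6]  = -22.
Change = 14 − (-22) = 36.

36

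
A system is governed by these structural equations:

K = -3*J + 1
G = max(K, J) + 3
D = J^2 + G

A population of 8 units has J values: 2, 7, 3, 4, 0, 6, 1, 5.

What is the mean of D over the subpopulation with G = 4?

4.5

Conditioning on G=4 selects the 2 unit(s) with J ∈ {0, 1}. Their D values: 4, 5. Mean = 4.5.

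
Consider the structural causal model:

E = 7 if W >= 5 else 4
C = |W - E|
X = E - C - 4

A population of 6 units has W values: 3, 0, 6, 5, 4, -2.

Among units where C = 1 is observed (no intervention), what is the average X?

Observing C=1 restricts to units where C's equation naturally yields 1: W ∈ {3, 6}. In that subpopulation X = -1, 2, mean 0.5.

0.5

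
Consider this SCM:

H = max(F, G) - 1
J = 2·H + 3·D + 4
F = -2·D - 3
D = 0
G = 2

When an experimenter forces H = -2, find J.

Intervening sets H = -2 and removes its equation (H = max(F, G) - 1).
J = 2·H + 3·D + 4  [with H=-2, D=0]  = 0

0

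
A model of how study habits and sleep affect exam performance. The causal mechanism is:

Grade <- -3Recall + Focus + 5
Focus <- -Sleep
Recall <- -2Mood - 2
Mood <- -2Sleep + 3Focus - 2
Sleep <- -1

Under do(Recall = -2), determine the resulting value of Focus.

The intervention breaks the incoming arrows to Recall: Recall <- -2Mood - 2 no longer applies, and Recall = -2.
Since Focus is not a descendant of the intervened variable, it is unaffected.
Focus = -Sleep  [with Sleep=-1]  = 1

1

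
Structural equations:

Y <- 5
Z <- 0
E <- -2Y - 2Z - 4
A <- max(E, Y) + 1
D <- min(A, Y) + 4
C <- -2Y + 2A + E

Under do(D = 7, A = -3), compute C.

-30

Setting D = 7, A = -3 by intervention discards those variables' equations.
E = -2Y - 2Z - 4  [with Y=5, Z=0]  = -14
C = -2Y + 2A + E  [with Y=5, A=-3, E=-14]  = -30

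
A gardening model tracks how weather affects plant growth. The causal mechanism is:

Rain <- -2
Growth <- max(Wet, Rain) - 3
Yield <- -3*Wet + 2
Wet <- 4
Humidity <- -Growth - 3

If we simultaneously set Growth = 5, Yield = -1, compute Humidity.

-8

The joint intervention fixes Growth = 5, Yield = -1, removing each variable's own equation.
Humidity = -Growth - 3  [with Growth=5]  = -8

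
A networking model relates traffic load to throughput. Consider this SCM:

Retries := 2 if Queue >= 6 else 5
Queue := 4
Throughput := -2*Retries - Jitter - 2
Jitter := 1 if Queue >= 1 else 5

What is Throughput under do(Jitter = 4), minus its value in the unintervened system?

The intervention breaks the incoming arrows to Jitter: Jitter := 1 if Queue >= 1 else 5 no longer applies, and Jitter = 4.
Retries = 2 if Queue >= 6 else 5  [with Queue=4]  = 5
Throughput = -2*Retries - Jitter - 2  [with Retries=5, Jitter=4]  = -16
Without intervention: Retries = 2 if Queue >= 6 else 5  [with Queue=4]  = 5; Jitter = 1 if Queue >= 1 else 5  [with Queue=4]  = 1; Throughput = -2*Retries - Jitter - 2  [with Retries=5, Jitter=1]  = -13.
Change = -16 − (-13) = -3.

-3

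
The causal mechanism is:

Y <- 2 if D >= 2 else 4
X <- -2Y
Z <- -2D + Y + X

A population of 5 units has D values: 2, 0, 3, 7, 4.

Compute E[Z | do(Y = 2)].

-8.4

Every unit gets Y=2 under the intervention. Z values become -6, -2, -8, -16, -10; E[Z|do(Y=2)] = -8.4.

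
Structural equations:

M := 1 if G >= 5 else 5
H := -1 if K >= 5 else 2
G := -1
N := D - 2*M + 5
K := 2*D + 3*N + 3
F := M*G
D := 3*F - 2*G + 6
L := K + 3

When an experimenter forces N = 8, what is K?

13

The intervention breaks the incoming arrows to N: N := D - 2*M + 5 no longer applies, and N = 8.
M = 1 if G >= 5 else 5  [with G=-1]  = 5
F = M*G  [with M=5, G=-1]  = -5
D = 3*F - 2*G + 6  [with F=-5, G=-1]  = -7
K = 2*D + 3*N + 3  [with D=-7, N=8]  = 13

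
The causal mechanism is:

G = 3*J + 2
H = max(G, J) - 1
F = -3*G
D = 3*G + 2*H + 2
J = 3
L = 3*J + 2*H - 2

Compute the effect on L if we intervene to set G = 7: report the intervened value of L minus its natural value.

Under do(G=7), the mechanism G = 3*J + 2 is discarded; G is fixed at 7.
H = max(G, J) - 1  [with G=7, J=3]  = 6
L = 3*J + 2*H - 2  [with J=3, H=6]  = 19
Without intervention: G = 3*J + 2  [with J=3]  = 11; H = max(G, J) - 1  [with G=11, J=3]  = 10; L = 3*J + 2*H - 2  [with J=3, H=10]  = 27.
Change = 19 − 27 = -8.

-8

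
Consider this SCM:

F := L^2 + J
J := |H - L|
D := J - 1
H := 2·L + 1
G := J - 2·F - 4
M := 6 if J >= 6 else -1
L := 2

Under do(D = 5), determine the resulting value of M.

Under do(D=5), the mechanism D := J - 1 is discarded; D is fixed at 5.
Since M is not a descendant of the intervened variable, it is unaffected.
H = 2·L + 1  [with L=2]  = 5
J = |H - L|  [with H=5, L=2]  = 3
M = 6 if J >= 6 else -1  [with J=3]  = -1

-1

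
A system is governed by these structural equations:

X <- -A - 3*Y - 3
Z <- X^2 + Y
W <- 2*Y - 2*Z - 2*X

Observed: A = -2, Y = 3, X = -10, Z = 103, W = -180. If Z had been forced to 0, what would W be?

26

Intervening sets Z = 0 and removes its equation (Z <- X^2 + Y).
X = -A - 3*Y - 3  [with A=-2, Y=3]  = -10
W = 2*Y - 2*Z - 2*X  [with Y=3, Z=0, X=-10]  = 26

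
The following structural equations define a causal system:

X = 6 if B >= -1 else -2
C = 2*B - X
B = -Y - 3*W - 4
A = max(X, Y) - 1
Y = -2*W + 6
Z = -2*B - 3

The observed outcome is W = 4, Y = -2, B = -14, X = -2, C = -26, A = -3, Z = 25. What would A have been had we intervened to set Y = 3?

Under do(Y=3), the mechanism Y = -2*W + 6 is discarded; Y is fixed at 3.
B = -Y - 3*W - 4  [with Y=3, W=4]  = -19
X = 6 if B >= -1 else -2  [with B=-19]  = -2
A = max(X, Y) - 1  [with X=-2, Y=3]  = 2

2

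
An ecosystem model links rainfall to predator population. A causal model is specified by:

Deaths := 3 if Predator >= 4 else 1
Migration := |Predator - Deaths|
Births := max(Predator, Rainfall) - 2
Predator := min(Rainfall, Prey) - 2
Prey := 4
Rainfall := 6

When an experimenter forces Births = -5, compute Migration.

1

Under do(Births=-5), the mechanism Births := max(Predator, Rainfall) - 2 is discarded; Births is fixed at -5.
Since Migration is not a descendant of the intervened variable, it is unaffected.
Predator = min(Rainfall, Prey) - 2  [with Rainfall=6, Prey=4]  = 2
Deaths = 3 if Predator >= 4 else 1  [with Predator=2]  = 1
Migration = |Predator - Deaths|  [with Predator=2, Deaths=1]  = 1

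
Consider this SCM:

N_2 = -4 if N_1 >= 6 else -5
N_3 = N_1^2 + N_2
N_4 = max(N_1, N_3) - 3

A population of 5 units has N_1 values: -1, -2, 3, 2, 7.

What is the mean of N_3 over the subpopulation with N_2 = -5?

-0.5

E[N_3|N_2=-5] averages over only the 4 units with N_2=-5 (N_1 = -1, -2, 3, 2): N_3 = -4, -1, 4, -1, mean -0.5.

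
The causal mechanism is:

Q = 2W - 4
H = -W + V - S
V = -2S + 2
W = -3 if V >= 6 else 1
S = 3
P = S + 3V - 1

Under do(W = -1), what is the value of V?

The intervention breaks the incoming arrows to W: W = -3 if V >= 6 else 1 no longer applies, and W = -1.
Since V is not a descendant of the intervened variable, it is unaffected.
V = -2S + 2  [with S=3]  = -4

-4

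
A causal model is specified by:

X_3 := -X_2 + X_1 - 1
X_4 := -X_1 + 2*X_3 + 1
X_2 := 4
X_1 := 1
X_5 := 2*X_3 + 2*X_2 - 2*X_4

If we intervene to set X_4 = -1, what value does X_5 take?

2

Intervening sets X_4 = -1 and removes its equation (X_4 := -X_1 + 2*X_3 + 1).
X_3 = -X_2 + X_1 - 1  [with X_2=4, X_1=1]  = -4
X_5 = 2*X_3 + 2*X_2 - 2*X_4  [with X_3=-4, X_2=4, X_4=-1]  = 2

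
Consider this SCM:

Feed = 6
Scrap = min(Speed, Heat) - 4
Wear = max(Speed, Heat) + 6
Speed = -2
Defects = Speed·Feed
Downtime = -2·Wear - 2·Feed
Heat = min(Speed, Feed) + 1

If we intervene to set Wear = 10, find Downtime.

The intervention breaks the incoming arrows to Wear: Wear = max(Speed, Heat) + 6 no longer applies, and Wear = 10.
Downtime = -2·Wear - 2·Feed  [with Wear=10, Feed=6]  = -32

-32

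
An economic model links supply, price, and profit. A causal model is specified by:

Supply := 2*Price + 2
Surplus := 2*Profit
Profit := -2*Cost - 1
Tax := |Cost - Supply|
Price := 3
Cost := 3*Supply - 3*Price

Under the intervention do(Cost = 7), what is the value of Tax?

The intervention breaks the incoming arrows to Cost: Cost := 3*Supply - 3*Price no longer applies, and Cost = 7.
Supply = 2*Price + 2  [with Price=3]  = 8
Tax = |Cost - Supply|  [with Cost=7, Supply=8]  = 1

1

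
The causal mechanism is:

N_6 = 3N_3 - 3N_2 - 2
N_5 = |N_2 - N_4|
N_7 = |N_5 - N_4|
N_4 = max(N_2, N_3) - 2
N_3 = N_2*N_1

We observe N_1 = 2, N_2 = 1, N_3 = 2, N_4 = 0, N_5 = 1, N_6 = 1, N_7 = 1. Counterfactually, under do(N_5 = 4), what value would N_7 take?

4

Under do(N_5=4), the mechanism N_5 = |N_2 - N_4| is discarded; N_5 is fixed at 4.
N_3 = N_2*N_1  [with N_2=1, N_1=2]  = 2
N_4 = max(N_2, N_3) - 2  [with N_2=1, N_3=2]  = 0
N_7 = |N_5 - N_4|  [with N_5=4, N_4=0]  = 4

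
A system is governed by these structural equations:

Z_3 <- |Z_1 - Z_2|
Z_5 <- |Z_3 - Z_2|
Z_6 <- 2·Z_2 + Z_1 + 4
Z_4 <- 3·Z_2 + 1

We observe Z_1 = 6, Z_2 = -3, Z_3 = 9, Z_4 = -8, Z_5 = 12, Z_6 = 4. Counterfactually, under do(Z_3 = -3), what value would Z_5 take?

do(Z_3=-3) replaces the equation Z_3 <- |Z_1 - Z_2| with the constant Z_3 = -3.
Z_5 = |Z_3 - Z_2|  [with Z_3=-3, Z_2=-3]  = 0

0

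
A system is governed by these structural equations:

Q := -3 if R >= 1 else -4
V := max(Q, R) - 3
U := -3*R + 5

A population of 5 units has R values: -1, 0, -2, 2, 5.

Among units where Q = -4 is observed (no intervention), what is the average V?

-4

E[V|Q=-4] averages over only the 3 units with Q=-4 (R = -1, 0, -2): V = -4, -3, -5, mean -4.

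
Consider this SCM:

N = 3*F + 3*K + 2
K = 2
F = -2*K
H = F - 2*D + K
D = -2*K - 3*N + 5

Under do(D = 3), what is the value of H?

-8

Intervening sets D = 3 and removes its equation (D = -2*K - 3*N + 5).
F = -2*K  [with K=2]  = -4
H = F - 2*D + K  [with F=-4, D=3, K=2]  = -8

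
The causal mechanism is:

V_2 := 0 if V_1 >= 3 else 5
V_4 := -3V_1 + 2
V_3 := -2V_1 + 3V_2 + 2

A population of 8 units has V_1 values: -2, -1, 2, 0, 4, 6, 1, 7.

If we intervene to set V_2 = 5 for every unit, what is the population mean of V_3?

Every unit gets V_2=5 under the intervention. V_3 values become 21, 19, 13, 17, 9, 5, 15, 3; E[V_3|do(V_2=5)] = 12.75.

12.75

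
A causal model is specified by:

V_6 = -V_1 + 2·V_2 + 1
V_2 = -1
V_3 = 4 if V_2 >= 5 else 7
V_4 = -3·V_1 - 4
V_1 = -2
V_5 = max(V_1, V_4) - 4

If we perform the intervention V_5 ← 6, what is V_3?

7

do(V_5=6) replaces the equation V_5 = max(V_1, V_4) - 4 with the constant V_5 = 6.
V_3 is not downstream of the intervention, so its value is determined by the original equations.
V_3 = 4 if V_2 >= 5 else 7  [with V_2=-1]  = 7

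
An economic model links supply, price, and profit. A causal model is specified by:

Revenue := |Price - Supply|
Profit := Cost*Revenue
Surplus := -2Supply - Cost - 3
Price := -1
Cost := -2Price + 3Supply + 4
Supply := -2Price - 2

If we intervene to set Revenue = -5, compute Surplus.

-9

Under do(Revenue=-5), the mechanism Revenue := |Price - Supply| is discarded; Revenue is fixed at -5.
Since Surplus is not a descendant of the intervened variable, it is unaffected.
Supply = -2Price - 2  [with Price=-1]  = 0
Cost = -2Price + 3Supply + 4  [with Price=-1, Supply=0]  = 6
Surplus = -2Supply - Cost - 3  [with Supply=0, Cost=6]  = -9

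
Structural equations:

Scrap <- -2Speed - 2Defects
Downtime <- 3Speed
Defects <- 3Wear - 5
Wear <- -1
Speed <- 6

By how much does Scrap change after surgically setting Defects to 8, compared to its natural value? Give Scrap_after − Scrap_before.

The intervention breaks the incoming arrows to Defects: Defects <- 3Wear - 5 no longer applies, and Defects = 8.
Scrap = -2Speed - 2Defects  [with Speed=6, Defects=8]  = -28
Without intervention: Defects = 3Wear - 5  [with Wear=-1]  = -8; Scrap = -2Speed - 2Defects  [with Speed=6, Defects=-8]  = 4.
Change = -28 − 4 = -32.

-32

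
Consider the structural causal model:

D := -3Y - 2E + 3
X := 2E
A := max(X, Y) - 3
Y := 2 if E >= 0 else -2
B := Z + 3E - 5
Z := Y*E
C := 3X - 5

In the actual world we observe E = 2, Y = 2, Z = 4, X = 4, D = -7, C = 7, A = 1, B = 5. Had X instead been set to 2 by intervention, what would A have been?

-1

The intervention breaks the incoming arrows to X: X := 2E no longer applies, and X = 2.
Y = 2 if E >= 0 else -2  [with E=2]  = 2
A = max(X, Y) - 3  [with X=2, Y=2]  = -1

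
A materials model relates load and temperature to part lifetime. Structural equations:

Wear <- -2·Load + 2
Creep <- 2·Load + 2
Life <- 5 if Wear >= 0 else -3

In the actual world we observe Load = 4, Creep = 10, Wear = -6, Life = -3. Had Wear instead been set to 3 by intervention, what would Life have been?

5

The intervention breaks the incoming arrows to Wear: Wear <- -2·Load + 2 no longer applies, and Wear = 3.
Life = 5 if Wear >= 0 else -3  [with Wear=3]  = 5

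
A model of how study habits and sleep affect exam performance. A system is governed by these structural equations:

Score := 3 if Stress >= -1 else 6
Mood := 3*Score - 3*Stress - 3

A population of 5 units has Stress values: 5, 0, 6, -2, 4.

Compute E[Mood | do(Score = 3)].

Under do(Score=3), Score's equation is replaced by Score=3 for every unit. Per-unit Mood: -9, 6, -12, 12, -6. Mean = -1.8.

-1.8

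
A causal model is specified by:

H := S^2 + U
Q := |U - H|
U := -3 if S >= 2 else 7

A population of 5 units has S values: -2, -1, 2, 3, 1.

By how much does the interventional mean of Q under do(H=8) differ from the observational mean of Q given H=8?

4

Every unit gets H=8 under the intervention. Q values become 1, 1, 11, 11, 1; E[Q|do(H=8)] = 5.
Observing H=8 restricts to units where H's equation naturally yields 8: S ∈ {-1, 1}. In that subpopulation Q = 1, 1, mean 1.
Difference = 5 − 1 = 4.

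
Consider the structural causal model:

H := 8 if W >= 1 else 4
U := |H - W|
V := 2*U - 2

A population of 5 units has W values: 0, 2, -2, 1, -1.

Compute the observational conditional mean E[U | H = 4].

Observing H=4 restricts to units where H's equation naturally yields 4: W ∈ {0, -2, -1}. In that subpopulation U = 4, 6, 5, mean 5.

5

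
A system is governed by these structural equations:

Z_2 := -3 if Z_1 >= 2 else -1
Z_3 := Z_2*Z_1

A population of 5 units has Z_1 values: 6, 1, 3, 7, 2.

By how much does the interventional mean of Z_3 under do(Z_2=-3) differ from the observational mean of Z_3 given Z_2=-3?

Every unit gets Z_2=-3 under the intervention. Z_3 values become -18, -3, -9, -21, -6; E[Z_3|do(Z_2=-3)] = -11.4.
E[Z_3|Z_2=-3] averages over only the 4 units with Z_2=-3 (Z_1 = 6, 3, 7, 2): Z_3 = -18, -9, -21, -6, mean -13.5.
Difference = -11.4 − (-13.5) = 2.1.

2.1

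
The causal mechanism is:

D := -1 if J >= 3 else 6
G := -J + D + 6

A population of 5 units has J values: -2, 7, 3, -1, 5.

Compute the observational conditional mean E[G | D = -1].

0

Observing D=-1 restricts to units where D's equation naturally yields -1: J ∈ {7, 3, 5}. In that subpopulation G = -2, 2, 0, mean 0.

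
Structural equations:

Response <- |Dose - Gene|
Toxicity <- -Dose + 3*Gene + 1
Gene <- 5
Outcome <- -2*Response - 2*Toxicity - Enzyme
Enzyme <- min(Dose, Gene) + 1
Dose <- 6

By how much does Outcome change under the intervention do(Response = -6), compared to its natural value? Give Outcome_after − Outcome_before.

Under do(Response=-6), the mechanism Response <- |Dose - Gene| is discarded; Response is fixed at -6.
Enzyme = min(Dose, Gene) + 1  [with Dose=6, Gene=5]  = 6
Toxicity = -Dose + 3*Gene + 1  [with Dose=6, Gene=5]  = 10
Outcome = -2*Response - 2*Toxicity - Enzyme  [with Response=-6, Toxicity=10, Enzyme=6]  = -14
Without intervention: Enzyme = min(Dose, Gene) + 1  [with Dose=6, Gene=5]  = 6; Response = |Dose - Gene|  [with Dose=6, Gene=5]  = 1; Toxicity = -Dose + 3*Gene + 1  [with Dose=6, Gene=5]  = 10; Outcome = -2*Response - 2*Toxicity - Enzyme  [with Response=1, Toxicity=10, Enzyme=6]  = -28.
Change = -14 − (-28) = 14.

14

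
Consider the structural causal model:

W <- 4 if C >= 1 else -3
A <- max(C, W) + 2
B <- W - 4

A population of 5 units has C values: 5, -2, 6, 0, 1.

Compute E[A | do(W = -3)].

4

do(W=-3) breaks W's dependence on C. With W=-3 fixed, A across the units is 7, 0, 8, 2, 3, mean 4.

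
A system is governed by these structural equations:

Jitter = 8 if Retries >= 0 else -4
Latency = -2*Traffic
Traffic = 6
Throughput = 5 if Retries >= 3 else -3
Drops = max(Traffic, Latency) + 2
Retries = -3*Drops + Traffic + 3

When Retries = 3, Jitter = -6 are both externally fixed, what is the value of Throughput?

5

The joint intervention fixes Retries = 3, Jitter = -6, removing each variable's own equation.
Throughput = 5 if Retries >= 3 else -3  [with Retries=3]  = 5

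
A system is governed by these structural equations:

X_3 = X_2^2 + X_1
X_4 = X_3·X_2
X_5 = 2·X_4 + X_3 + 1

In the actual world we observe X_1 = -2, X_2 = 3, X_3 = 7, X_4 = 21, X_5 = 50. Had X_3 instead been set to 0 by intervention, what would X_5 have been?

do(X_3=0) replaces the equation X_3 = X_2^2 + X_1 with the constant X_3 = 0.
X_4 = X_3·X_2  [with X_3=0, X_2=3]  = 0
X_5 = 2·X_4 + X_3 + 1  [with X_4=0, X_3=0]  = 1

1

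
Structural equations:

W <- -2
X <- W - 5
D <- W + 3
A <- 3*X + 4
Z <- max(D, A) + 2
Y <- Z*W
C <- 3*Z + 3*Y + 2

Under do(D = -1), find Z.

do(D=-1) replaces the equation D <- W + 3 with the constant D = -1.
X = W - 5  [with W=-2]  = -7
A = 3*X + 4  [with X=-7]  = -17
Z = max(D, A) + 2  [with D=-1, A=-17]  = 1

1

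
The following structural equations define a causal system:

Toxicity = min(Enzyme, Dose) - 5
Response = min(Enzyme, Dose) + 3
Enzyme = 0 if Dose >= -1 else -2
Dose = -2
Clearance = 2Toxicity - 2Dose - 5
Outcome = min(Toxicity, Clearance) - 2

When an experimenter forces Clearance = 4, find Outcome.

The intervention breaks the incoming arrows to Clearance: Clearance = 2Toxicity - 2Dose - 5 no longer applies, and Clearance = 4.
Enzyme = 0 if Dose >= -1 else -2  [with Dose=-2]  = -2
Toxicity = min(Enzyme, Dose) - 5  [with Enzyme=-2, Dose=-2]  = -7
Outcome = min(Toxicity, Clearance) - 2  [with Toxicity=-7, Clearance=4]  = -9

-9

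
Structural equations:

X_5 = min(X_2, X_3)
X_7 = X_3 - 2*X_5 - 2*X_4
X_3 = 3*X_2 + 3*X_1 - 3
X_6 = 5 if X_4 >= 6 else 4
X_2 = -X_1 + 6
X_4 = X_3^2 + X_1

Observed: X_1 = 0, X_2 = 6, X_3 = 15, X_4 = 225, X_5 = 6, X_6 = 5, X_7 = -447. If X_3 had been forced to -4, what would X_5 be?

-4

do(X_3=-4) replaces the equation X_3 = 3*X_2 + 3*X_1 - 3 with the constant X_3 = -4.
X_2 = -X_1 + 6  [with X_1=0]  = 6
X_5 = min(X_2, X_3)  [with X_2=6, X_3=-4]  = -4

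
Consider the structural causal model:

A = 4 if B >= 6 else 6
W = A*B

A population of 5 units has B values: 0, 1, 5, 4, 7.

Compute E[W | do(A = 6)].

20.4

Every unit gets A=6 under the intervention. W values become 0, 6, 30, 24, 42; E[W|do(A=6)] = 20.4.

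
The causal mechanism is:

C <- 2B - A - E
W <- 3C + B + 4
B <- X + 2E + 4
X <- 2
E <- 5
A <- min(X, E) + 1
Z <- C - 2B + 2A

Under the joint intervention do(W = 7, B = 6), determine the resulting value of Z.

Setting W = 7, B = 6 by intervention discards those variables' equations.
A = min(X, E) + 1  [with X=2, E=5]  = 3
C = 2B - A - E  [with B=6, A=3, E=5]  = 4
Z = C - 2B + 2A  [with C=4, B=6, A=3]  = -2

-2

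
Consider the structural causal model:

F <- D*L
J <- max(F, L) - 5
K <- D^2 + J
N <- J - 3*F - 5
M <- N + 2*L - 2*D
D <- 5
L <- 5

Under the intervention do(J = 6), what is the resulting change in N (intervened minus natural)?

-14

Under do(J=6), the mechanism J <- max(F, L) - 5 is discarded; J is fixed at 6.
F = D*L  [with D=5, L=5]  = 25
N = J - 3*F - 5  [with J=6, F=25]  = -74
Without intervention: F = D*L  [with D=5, L=5]  = 25; J = max(F, L) - 5  [with F=25, L=5]  = 20; N = J - 3*F - 5  [with J=20, F=25]  = -60.
Change = -74 − (-60) = -14.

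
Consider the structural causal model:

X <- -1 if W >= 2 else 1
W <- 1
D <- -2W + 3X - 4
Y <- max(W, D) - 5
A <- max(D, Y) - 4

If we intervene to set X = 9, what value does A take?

do(X=9) replaces the equation X <- -1 if W >= 2 else 1 with the constant X = 9.
D = -2W + 3X - 4  [with W=1, X=9]  = 21
Y = max(W, D) - 5  [with W=1, D=21]  = 16
A = max(D, Y) - 4  [with D=21, Y=16]  = 17

17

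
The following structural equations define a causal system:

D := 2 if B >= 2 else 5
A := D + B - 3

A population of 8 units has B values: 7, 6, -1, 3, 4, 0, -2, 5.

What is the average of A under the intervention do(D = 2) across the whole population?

1.75

do(D=2) breaks D's dependence on B. With D=2 fixed, A across the units is 6, 5, -2, 2, 3, -1, -3, 4, mean 1.75.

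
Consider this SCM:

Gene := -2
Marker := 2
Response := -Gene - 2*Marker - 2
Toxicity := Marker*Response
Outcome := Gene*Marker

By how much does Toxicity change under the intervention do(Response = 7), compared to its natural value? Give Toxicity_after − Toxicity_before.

22

The intervention breaks the incoming arrows to Response: Response := -Gene - 2*Marker - 2 no longer applies, and Response = 7.
Toxicity = Marker*Response  [with Marker=2, Response=7]  = 14
Without intervention: Response = -Gene - 2*Marker - 2  [with Gene=-2, Marker=2]  = -4; Toxicity = Marker*Response  [with Marker=2, Response=-4]  = -8.
Change = 14 − (-8) = 22.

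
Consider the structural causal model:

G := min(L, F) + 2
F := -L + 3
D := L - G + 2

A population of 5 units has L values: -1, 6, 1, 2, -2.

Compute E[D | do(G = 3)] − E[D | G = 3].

Every unit gets G=3 under the intervention. D values become -2, 5, 0, 1, -3; E[D|do(G=3)] = 0.2.
E[D|G=3] averages over only the 2 units with G=3 (L = 1, 2): D = 0, 1, mean 0.5.
Difference = 0.2 − 0.5 = -0.3.

-0.3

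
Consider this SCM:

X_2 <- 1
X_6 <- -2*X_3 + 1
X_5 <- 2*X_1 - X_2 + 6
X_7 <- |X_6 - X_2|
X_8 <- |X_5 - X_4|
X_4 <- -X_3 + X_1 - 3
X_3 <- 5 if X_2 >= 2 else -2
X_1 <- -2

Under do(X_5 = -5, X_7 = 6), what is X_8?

Under do(X_5 = -5, X_7 = 6), each intervened variable's structural equation is replaced by its fixed value.
X_3 = 5 if X_2 >= 2 else -2  [with X_2=1]  = -2
X_4 = -X_3 + X_1 - 3  [with X_3=-2, X_1=-2]  = -3
X_8 = |X_5 - X_4|  [with X_5=-5, X_4=-3]  = 2

2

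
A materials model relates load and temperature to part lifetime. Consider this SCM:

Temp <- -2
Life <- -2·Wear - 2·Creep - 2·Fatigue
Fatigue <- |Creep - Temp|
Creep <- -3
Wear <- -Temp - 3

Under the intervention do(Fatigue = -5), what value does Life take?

Intervening sets Fatigue = -5 and removes its equation (Fatigue <- |Creep - Temp|).
Wear = -Temp - 3  [with Temp=-2]  = -1
Life = -2·Wear - 2·Creep - 2·Fatigue  [with Wear=-1, Creep=-3, Fatigue=-5]  = 18

18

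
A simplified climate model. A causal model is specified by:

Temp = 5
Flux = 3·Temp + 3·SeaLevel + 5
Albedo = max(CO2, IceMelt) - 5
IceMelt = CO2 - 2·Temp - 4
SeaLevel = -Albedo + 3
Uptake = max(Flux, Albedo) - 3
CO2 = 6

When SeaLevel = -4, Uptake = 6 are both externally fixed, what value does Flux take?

8

Under do(SeaLevel = -4, Uptake = 6), each intervened variable's structural equation is replaced by its fixed value.
Flux = 3·Temp + 3·SeaLevel + 5  [with Temp=5, SeaLevel=-4]  = 8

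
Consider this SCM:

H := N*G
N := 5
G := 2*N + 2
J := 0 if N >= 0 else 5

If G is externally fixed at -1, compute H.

The intervention breaks the incoming arrows to G: G := 2*N + 2 no longer applies, and G = -1.
H = N*G  [with N=5, G=-1]  = -5

-5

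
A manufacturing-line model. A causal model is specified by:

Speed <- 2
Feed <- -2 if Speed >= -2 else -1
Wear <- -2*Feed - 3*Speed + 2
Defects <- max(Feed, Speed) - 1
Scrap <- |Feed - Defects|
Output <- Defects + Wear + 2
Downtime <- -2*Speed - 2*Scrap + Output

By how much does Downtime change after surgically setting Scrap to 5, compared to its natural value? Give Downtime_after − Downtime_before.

Under do(Scrap=5), the mechanism Scrap <- |Feed - Defects| is discarded; Scrap is fixed at 5.
Feed = -2 if Speed >= -2 else -1  [with Speed=2]  = -2
Wear = -2*Feed - 3*Speed + 2  [with Feed=-2, Speed=2]  = 0
Defects = max(Feed, Speed) - 1  [with Feed=-2, Speed=2]  = 1
Output = Defects + Wear + 2  [with Defects=1, Wear=0]  = 3
Downtime = -2*Speed - 2*Scrap + Output  [with Speed=2, Scrap=5, Output=3]  = -11
Without intervention: Feed = -2 if Speed >= -2 else -1  [with Speed=2]  = -2; Wear = -2*Feed - 3*Speed + 2  [with Feed=-2, Speed=2]  = 0; Defects = max(Feed, Speed) - 1  [with Feed=-2, Speed=2]  = 1; Scrap = |Feed - Defects|  [with Feed=-2, Defects=1]  = 3; Output = Defects + Wear + 2  [with Defects=1, Wear=0]  = 3; Downtime = -2*Speed - 2*Scrap + Output  [with Speed=2, Scrap=3, Output=3]  = -7.
Change = -11 − (-7) = -4.

-4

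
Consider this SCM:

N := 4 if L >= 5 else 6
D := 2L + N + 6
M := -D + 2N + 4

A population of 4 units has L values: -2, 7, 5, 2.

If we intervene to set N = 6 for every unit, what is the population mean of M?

The intervention sets N=6 in all 4 units regardless of L. Recomputing M per unit gives 8, -10, -6, 0; average -2.

-2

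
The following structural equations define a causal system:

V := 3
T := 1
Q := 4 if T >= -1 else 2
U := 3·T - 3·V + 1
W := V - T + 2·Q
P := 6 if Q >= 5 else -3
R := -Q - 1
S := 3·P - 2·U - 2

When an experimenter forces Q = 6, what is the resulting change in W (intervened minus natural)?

4

do(Q=6) replaces the equation Q := 4 if T >= -1 else 2 with the constant Q = 6.
W = V - T + 2·Q  [with V=3, T=1, Q=6]  = 14
Without intervention: Q = 4 if T >= -1 else 2  [with T=1]  = 4; W = V - T + 2·Q  [with V=3, T=1, Q=4]  = 10.
Change = 14 − 10 = 4.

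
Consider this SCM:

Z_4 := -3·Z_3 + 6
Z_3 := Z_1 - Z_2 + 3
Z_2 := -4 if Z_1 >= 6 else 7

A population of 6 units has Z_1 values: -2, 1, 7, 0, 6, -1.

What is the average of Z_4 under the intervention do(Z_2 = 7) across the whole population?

Every unit gets Z_2=7 under the intervention. Z_4 values become 24, 15, -3, 18, 0, 21; E[Z_4|do(Z_2=7)] = 12.5.

12.5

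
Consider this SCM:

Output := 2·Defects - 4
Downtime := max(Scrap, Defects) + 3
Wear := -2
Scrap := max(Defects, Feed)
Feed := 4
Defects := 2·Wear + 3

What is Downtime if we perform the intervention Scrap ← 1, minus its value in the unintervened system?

Under do(Scrap=1), the mechanism Scrap := max(Defects, Feed) is discarded; Scrap is fixed at 1.
Defects = 2·Wear + 3  [with Wear=-2]  = -1
Downtime = max(Scrap, Defects) + 3  [with Scrap=1, Defects=-1]  = 4
Without intervention: Defects = 2·Wear + 3  [with Wear=-2]  = -1; Scrap = max(Defects, Feed)  [with Defects=-1, Feed=4]  = 4; Downtime = max(Scrap, Defects) + 3  [with Scrap=4, Defects=-1]  = 7.
Change = 4 − 7 = -3.

-3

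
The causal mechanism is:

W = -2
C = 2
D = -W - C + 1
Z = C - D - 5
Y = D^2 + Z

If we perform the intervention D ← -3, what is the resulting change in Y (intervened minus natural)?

12

do(D=-3) replaces the equation D = -W - C + 1 with the constant D = -3.
Z = C - D - 5  [with C=2, D=-3]  = 0
Y = D^2 + Z  [with D=-3, Z=0]  = 9
Without intervention: D = -W - C + 1  [with W=-2, C=2]  = 1; Z = C - D - 5  [with C=2, D=1]  = -4; Y = D^2 + Z  [with D=1, Z=-4]  = -3.
Change = 9 − (-3) = 12.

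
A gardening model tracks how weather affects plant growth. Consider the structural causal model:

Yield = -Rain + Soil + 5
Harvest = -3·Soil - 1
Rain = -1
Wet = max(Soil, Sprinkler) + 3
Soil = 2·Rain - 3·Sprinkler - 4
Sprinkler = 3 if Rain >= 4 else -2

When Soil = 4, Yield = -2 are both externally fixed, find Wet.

The joint intervention fixes Soil = 4, Yield = -2, removing each variable's own equation.
Sprinkler = 3 if Rain >= 4 else -2  [with Rain=-1]  = -2
Wet = max(Soil, Sprinkler) + 3  [with Soil=4, Sprinkler=-2]  = 7

7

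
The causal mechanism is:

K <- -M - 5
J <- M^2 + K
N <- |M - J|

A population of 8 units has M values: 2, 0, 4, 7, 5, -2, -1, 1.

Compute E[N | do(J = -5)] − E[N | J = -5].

Every unit gets J=-5 under the intervention. N values become 7, 5, 9, 12, 10, 3, 4, 6; E[N|do(J=-5)] = 7.
E[N|J=-5] averages over only the 2 units with J=-5 (M = 0, 1): N = 5, 6, mean 5.5.
Difference = 7 − 5.5 = 1.5.

1.5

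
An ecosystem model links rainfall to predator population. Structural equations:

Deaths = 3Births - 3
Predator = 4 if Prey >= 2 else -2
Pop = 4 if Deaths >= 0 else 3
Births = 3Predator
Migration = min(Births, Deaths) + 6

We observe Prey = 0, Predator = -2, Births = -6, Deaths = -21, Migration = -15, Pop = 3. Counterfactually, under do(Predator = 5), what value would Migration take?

do(Predator=5) replaces the equation Predator = 4 if Prey >= 2 else -2 with the constant Predator = 5.
Births = 3Predator  [with Predator=5]  = 15
Deaths = 3Births - 3  [with Births=15]  = 42
Migration = min(Births, Deaths) + 6  [with Births=15, Deaths=42]  = 21

21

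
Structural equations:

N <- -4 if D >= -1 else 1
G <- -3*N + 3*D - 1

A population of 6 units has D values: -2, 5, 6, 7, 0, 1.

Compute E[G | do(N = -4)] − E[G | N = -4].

Every unit gets N=-4 under the intervention. G values become 5, 26, 29, 32, 11, 14; E[G|do(N=-4)] = 19.5.
E[G|N=-4] averages over only the 5 units with N=-4 (D = 5, 6, 7, 0, 1): G = 26, 29, 32, 11, 14, mean 22.4.
Difference = 19.5 − 22.4 = -2.9.

-2.9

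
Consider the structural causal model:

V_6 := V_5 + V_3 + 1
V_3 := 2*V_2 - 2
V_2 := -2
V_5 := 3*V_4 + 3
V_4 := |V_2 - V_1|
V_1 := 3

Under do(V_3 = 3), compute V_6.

22

The intervention breaks the incoming arrows to V_3: V_3 := 2*V_2 - 2 no longer applies, and V_3 = 3.
V_4 = |V_2 - V_1|  [with V_2=-2, V_1=3]  = 5
V_5 = 3*V_4 + 3  [with V_4=5]  = 18
V_6 = V_5 + V_3 + 1  [with V_5=18, V_3=3]  = 22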